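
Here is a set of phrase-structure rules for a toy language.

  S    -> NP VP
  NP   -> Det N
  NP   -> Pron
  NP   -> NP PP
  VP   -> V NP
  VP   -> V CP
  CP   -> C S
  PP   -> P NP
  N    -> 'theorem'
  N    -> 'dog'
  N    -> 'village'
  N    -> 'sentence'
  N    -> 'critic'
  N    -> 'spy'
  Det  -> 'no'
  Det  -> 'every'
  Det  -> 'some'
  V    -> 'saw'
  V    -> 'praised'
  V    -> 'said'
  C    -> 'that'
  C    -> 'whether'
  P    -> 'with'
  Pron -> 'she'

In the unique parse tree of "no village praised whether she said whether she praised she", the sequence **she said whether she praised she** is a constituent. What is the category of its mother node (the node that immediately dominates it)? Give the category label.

CP

S
  NP
    Det: no
    N: village
  VP
    V: praised
    CP
      C: whether
      S
        NP
          Pron: she
        VP
          V: said
          CP
            C: whether
            S
              NP
                Pron: she
              VP
                V: praised
                NP
                  Pron: she
The span 'she said whether she praised she' is the S node built by S → NP VP.
Its mother is the CP built by CP → C S.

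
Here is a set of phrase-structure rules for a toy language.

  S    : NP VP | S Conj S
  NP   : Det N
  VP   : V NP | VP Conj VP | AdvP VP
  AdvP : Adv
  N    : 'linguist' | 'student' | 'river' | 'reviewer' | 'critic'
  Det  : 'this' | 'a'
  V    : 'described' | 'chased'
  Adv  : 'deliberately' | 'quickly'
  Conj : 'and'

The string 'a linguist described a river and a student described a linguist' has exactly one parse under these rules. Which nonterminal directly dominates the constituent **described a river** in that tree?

S

S
  S
    NP
      Det: a
      N: linguist
    VP
      V: described
      NP
        Det: a
        N: river
  Conj: and
  S
    NP
      Det: a
      N: student
    VP
      V: described
      NP
        Det: a
        N: linguist
The span 'described a river' is the VP node built by VP → V NP.
Its mother is the S built by S → NP VP.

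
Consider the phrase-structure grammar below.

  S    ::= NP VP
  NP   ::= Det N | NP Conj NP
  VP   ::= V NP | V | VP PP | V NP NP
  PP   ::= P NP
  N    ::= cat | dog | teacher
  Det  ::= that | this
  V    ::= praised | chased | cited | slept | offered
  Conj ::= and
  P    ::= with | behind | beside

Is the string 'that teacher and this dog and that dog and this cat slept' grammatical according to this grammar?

Grammatical

S
  NP
    NP
      Det: that
      N: teacher
    Conj: and
    NP
      NP
        Det: this
        N: dog
      Conj: and
      NP
        NP
          Det: that
          N: dog
        Conj: and
        NP
          Det: this
          N: cat
  VP
    V: slept
Each bracket corresponds to one application of a listed rule, so the string is derivable from S.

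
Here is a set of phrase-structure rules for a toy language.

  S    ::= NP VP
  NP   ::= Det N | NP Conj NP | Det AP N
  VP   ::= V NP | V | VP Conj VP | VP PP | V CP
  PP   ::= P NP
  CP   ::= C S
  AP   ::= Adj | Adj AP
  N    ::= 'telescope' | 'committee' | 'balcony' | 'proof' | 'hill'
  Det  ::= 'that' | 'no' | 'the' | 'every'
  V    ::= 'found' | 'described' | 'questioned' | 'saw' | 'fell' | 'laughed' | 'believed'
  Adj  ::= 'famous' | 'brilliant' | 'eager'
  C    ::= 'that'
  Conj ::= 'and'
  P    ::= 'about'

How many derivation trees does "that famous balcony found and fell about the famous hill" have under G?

2

The two bracketings:
[S [NP [Det that] [AP [Adj famous]] [N balcony]] [VP [VP [V found]] [Conj and] [VP [VP [V fell]] [PP [P about] [NP [Det the] [AP [Adj famous]] [N hill]]]]]]
[S [NP [Det that] [AP [Adj famous]] [N balcony]] [VP [VP [VP [V found]] [Conj and] [VP [V fell]]] [PP [P about] [NP [Det the] [AP [Adj famous]] [N hill]]]]]
The trees differ in how a recursive rule is bracketed over the same span.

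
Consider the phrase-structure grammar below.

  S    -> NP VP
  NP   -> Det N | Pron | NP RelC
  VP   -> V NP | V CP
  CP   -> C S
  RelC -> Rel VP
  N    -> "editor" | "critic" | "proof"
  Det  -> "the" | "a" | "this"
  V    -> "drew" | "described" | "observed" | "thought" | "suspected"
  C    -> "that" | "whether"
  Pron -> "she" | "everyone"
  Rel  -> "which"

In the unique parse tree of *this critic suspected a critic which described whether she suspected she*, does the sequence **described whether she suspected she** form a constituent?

Yes

[S [NP [Det this] [N critic]] [VP [V suspected] [NP [NP [Det a] [N critic]] [RelC [Rel which] [VP [V described] [CP [C whether] [S [NP [Pron she]] [VP [V suspected] [NP [Pron she]]]]]]]]]]
The words 'described whether she suspected she' are exhaustively dominated by a single VP node (built by VP → V CP), so they form a constituent.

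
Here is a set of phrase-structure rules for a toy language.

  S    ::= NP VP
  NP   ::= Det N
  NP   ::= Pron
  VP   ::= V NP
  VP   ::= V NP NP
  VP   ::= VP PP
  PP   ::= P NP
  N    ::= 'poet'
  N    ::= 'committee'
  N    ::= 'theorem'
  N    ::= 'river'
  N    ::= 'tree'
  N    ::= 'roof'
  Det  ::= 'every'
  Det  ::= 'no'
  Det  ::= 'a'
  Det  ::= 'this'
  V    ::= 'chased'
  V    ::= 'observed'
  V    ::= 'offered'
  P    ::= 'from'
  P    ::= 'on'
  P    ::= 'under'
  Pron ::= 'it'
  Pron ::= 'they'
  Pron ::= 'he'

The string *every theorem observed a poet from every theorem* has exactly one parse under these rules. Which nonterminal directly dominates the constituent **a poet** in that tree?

VP

S
  NP
    Det: every
    N: theorem
  VP
    VP
      V: observed
      NP
        Det: a
        N: poet
    PP
      P: from
      NP
        Det: every
        N: theorem
The span 'a poet' is the NP node built by NP → Det N.
Its mother is the VP built by VP → V NP.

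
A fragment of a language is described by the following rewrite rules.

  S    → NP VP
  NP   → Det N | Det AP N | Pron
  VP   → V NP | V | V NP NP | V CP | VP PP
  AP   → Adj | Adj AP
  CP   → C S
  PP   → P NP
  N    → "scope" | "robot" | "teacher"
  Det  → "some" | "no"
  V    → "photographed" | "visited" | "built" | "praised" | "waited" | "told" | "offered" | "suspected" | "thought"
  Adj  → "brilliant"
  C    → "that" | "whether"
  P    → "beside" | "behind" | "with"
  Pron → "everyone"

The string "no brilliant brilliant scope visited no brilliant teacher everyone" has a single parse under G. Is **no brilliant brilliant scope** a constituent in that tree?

Yes

[S [NP [Det no] [AP [Adj brilliant] [AP [Adj brilliant]]] [N scope]] [VP [V visited] [NP [Det no] [AP [Adj brilliant]] [N teacher]] [NP [Pron everyone]]]]
The words 'no brilliant brilliant scope' are exhaustively dominated by a single NP node (built by NP → Det AP N), so they form a constituent.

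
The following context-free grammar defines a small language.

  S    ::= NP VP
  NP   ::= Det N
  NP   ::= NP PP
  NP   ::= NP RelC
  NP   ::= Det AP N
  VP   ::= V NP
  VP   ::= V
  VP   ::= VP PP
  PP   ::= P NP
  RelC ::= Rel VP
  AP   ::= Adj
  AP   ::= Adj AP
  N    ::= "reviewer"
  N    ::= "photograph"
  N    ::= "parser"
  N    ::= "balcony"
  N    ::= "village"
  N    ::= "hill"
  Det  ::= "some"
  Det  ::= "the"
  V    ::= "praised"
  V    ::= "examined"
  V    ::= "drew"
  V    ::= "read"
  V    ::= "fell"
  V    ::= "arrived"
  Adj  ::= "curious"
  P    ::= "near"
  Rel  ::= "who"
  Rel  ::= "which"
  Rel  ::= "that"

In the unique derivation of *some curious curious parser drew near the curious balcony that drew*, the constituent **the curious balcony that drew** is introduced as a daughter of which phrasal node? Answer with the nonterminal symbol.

PP

S
  NP
    Det: some
    AP
      Adj: curious
      AP
        Adj: curious
    N: parser
  VP
    VP
      V: drew
    PP
      P: near
      NP
        NP
          Det: the
          AP
            Adj: curious
          N: balcony
        RelC
          Rel: that
          VP
            V: drew
The span 'the curious balcony that drew' is the NP node built by NP → NP RelC.
Its mother is the PP built by PP → P NP.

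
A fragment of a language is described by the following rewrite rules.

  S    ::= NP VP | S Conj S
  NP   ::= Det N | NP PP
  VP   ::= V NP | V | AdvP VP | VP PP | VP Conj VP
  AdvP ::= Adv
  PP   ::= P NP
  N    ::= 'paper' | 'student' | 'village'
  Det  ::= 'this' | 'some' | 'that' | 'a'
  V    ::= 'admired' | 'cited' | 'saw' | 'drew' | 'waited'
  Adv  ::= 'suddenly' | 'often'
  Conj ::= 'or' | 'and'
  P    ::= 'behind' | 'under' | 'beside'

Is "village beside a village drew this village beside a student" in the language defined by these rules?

Ungrammatical

For S → NP VP, no prefix of the string parses as an NP. The alternative S rule S → S Conj S likewise has no satisfying split.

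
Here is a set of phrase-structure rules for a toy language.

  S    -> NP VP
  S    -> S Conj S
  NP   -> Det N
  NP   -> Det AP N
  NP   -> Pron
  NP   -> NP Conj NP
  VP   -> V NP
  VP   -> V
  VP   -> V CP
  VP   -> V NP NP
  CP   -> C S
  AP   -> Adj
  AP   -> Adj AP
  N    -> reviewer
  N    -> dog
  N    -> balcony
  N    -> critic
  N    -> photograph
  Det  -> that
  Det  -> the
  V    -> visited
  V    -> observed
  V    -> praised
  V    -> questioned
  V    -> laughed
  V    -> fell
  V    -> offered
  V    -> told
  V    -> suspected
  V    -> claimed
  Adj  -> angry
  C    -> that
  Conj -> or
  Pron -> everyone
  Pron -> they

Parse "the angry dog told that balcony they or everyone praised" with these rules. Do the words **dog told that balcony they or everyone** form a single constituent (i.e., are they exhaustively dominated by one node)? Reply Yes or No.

[S [S [NP [Det the] [AP [Adj angry]] [N dog]] [VP [V told] [NP [Det that] [N balcony]] [NP [Pron they]]]] [Conj or] [S [NP [Pron everyone]] [VP [V praised]]]]
The smallest constituent containing 'dog told that balcony they or everyone' is the S spanning 'the angry dog told that balcony they or everyone praised'; no single node in the tree dominates exactly the given words.

No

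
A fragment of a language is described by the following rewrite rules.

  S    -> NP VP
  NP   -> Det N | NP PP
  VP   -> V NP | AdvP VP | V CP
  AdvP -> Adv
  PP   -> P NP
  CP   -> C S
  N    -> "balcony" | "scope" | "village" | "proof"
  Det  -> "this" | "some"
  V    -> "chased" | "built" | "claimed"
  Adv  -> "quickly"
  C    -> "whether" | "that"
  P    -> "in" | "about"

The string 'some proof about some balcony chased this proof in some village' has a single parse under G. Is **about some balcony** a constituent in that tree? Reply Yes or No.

[S [NP [NP [Det some] [N proof]] [PP [P about] [NP [Det some] [N balcony]]]] [VP [V chased] [NP [NP [Det this] [N proof]] [PP [P in] [NP [Det some] [N village]]]]]]
The words 'about some balcony' are exhaustively dominated by a single PP node (built by PP → P NP), so they form a constituent.

Yes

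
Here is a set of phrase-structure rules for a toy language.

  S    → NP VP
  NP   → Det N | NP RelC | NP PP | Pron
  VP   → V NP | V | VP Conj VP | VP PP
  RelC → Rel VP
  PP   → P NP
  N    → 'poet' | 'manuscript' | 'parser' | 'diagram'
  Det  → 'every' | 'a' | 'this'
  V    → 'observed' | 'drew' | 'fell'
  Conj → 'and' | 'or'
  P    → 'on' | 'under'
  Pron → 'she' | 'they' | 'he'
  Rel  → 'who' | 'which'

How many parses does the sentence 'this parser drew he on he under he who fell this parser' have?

9

Two of the 9 distinct bracketings:
[S [NP [Det this] [N parser]] [VP [V drew] [NP [NP [NP [Pron he]] [PP [P on] [NP [NP [Pron he]] [PP [P under] [NP [Pron he]]]]]] [RelC [Rel who] [VP [V fell] [NP [Det this] [N parser]]]]]]]
[S [NP [Det this] [N parser]] [VP [V drew] [NP [NP [NP [NP [Pron he]] [PP [P on] [NP [Pron he]]]] [PP [P under] [NP [Pron he]]]] [RelC [Rel who] [VP [V fell] [NP [Det this] [N parser]]]]]]]
The trees differ in how a recursive rule is bracketed over the same span.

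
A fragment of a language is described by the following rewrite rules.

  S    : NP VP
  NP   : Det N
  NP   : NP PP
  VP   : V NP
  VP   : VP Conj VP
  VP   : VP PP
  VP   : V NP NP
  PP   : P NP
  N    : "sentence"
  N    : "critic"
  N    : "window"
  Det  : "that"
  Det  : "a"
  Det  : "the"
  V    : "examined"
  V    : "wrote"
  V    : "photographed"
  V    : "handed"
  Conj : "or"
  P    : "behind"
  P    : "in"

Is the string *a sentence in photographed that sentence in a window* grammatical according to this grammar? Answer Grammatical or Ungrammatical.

Ungrammatical

A P word can never sit immediately before a V word in any string this grammar generates, so the substring 'in photographed' rules out a derivation.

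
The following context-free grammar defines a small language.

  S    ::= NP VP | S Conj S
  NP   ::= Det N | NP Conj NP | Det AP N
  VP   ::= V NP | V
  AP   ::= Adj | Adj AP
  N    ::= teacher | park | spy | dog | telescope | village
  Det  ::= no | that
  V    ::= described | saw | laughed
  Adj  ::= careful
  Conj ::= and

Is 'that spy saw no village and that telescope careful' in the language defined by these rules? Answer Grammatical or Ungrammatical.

Ungrammatical

An N word can never sit immediately before an Adj word in any string this grammar generates, so the substring 'telescope careful' rules out a derivation.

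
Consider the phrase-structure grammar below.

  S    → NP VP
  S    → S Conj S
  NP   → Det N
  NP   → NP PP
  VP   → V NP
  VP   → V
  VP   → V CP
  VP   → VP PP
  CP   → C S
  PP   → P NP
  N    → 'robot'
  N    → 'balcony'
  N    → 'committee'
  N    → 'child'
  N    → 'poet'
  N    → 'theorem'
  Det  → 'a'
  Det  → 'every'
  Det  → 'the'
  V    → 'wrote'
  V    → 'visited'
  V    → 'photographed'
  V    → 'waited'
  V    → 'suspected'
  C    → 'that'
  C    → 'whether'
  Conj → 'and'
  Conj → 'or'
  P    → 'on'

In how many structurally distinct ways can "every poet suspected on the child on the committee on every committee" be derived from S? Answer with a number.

Two of the 5 distinct bracketings:
[S [NP [Det every] [N poet]] [VP [VP [V suspected]] [PP [P on] [NP [NP [Det the] [N child]] [PP [P on] [NP [NP [Det the] [N committee]] [PP [P on] [NP [Det every] [N committee]]]]]]]]]
[S [NP [Det every] [N poet]] [VP [VP [V suspected]] [PP [P on] [NP [NP [NP [Det the] [N child]] [PP [P on] [NP [Det the] [N committee]]]] [PP [P on] [NP [Det every] [N committee]]]]]]]
The trees differ in how a recursive rule is bracketed over the same span.

5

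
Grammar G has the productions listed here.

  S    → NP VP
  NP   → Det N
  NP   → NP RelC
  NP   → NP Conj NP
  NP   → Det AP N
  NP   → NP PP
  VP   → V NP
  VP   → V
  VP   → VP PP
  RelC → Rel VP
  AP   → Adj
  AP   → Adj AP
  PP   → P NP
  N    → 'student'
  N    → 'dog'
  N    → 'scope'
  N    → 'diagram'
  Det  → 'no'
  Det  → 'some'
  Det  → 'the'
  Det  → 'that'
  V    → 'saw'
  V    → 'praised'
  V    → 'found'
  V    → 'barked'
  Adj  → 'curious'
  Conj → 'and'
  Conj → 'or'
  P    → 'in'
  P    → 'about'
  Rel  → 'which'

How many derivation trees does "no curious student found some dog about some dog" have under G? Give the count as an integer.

The two bracketings:
[S [NP [Det no] [AP [Adj curious]] [N student]] [VP [V found] [NP [NP [Det some] [N dog]] [PP [P about] [NP [Det some] [N dog]]]]]]
[S [NP [Det no] [AP [Adj curious]] [N student]] [VP [VP [V found] [NP [Det some] [N dog]]] [PP [P about] [NP [Det some] [N dog]]]]]
The difference turns on whether NP → NP PP is used at the relevant span, versus an alternative expansion of NP.

2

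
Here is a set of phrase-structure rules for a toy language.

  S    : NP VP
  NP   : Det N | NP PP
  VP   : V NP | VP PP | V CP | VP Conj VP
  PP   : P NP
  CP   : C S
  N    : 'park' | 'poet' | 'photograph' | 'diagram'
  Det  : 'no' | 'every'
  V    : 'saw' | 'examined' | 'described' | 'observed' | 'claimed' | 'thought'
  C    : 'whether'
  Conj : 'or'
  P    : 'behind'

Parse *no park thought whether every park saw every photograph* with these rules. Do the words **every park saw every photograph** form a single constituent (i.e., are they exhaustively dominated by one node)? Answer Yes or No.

[S [NP [Det no] [N park]] [VP [V thought] [CP [C whether] [S [NP [Det every] [N park]] [VP [V saw] [NP [Det every] [N photograph]]]]]]]
The words 'every park saw every photograph' are exhaustively dominated by a single S node (built by S → NP VP), so they form a constituent.

Yes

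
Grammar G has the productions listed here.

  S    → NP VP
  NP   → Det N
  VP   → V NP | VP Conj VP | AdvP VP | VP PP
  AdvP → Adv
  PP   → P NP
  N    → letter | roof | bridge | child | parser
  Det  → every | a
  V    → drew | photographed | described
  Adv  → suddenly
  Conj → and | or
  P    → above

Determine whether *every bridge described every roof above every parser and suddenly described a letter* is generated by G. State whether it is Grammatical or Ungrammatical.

Grammatical

[S [NP [Det every] [N bridge]] [VP [VP [VP [V described] [NP [Det every] [N roof]]] [PP [P above] [NP [Det every] [N parser]]]] [Conj and] [VP [AdvP [Adv suddenly]] [VP [V described] [NP [Det a] [N letter]]]]]]
Every word is introduced by a lexical rule and the phrasal rules combine the resulting categories into a single S.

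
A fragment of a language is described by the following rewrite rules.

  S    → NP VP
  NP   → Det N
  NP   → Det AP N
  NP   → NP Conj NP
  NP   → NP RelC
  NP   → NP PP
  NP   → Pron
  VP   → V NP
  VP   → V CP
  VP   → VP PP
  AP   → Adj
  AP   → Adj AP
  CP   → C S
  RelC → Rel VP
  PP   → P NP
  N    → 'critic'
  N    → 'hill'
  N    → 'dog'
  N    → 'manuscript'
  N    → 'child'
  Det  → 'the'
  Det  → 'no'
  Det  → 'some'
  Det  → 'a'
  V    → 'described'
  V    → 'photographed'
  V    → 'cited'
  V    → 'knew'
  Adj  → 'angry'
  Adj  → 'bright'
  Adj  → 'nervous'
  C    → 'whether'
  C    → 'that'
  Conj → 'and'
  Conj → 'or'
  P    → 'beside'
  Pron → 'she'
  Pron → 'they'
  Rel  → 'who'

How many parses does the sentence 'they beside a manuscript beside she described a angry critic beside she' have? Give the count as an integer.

4

Two of the 4 distinct bracketings:
[S [NP [NP [Pron they]] [PP [P beside] [NP [NP [Det a] [N manuscript]] [PP [P beside] [NP [Pron she]]]]]] [VP [V described] [NP [NP [Det a] [AP [Adj angry]] [N critic]] [PP [P beside] [NP [Pron she]]]]]]
[S [NP [NP [Pron they]] [PP [P beside] [NP [NP [Det a] [N manuscript]] [PP [P beside] [NP [Pron she]]]]]] [VP [VP [V described] [NP [Det a] [AP [Adj angry]] [N critic]]] [PP [P beside] [NP [Pron she]]]]]
The difference turns on whether VP → VP PP is used at the relevant span, versus an alternative expansion of VP.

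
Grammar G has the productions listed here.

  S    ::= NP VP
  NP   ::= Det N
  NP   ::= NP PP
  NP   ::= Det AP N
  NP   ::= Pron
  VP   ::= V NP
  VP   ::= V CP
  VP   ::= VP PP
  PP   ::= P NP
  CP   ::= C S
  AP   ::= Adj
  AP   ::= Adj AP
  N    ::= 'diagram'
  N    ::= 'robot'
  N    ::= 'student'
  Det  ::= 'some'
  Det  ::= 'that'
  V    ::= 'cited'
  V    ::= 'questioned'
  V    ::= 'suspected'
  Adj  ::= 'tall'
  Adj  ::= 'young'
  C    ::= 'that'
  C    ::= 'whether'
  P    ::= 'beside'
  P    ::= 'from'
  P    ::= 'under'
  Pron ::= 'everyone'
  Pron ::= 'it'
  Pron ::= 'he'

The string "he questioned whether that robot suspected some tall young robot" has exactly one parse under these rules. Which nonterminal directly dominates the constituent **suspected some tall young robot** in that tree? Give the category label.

S

[S [NP [Pron he]] [VP [V questioned] [CP [C whether] [S [NP [Det that] [N robot]] [VP [V suspected] [NP [Det some] [AP [Adj tall] [AP [Adj young]]] [N robot]]]]]]]
The span 'suspected some tall young robot' is the VP node built by VP → V NP.
Its mother is the S built by S → NP VP.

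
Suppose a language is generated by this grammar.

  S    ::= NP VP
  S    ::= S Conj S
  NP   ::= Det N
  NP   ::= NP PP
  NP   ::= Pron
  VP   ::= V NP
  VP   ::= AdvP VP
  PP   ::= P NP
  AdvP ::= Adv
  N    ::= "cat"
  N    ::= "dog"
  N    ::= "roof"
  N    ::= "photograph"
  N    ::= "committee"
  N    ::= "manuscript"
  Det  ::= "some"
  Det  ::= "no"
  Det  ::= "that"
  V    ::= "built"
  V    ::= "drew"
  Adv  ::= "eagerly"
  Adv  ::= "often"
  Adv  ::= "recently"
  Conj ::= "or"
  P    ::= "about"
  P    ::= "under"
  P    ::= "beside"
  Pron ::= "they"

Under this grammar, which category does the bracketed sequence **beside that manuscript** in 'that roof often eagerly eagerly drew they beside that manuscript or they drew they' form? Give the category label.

S
  S
    NP
      Det: that
      N: roof
    VP
      AdvP
        Adv: often
      VP
        AdvP
          Adv: eagerly
        VP
          AdvP
            Adv: eagerly
          VP
            V: drew
            NP
              NP
                Pron: they
              PP
                P: beside
                NP
                  Det: that
                  N: manuscript
  Conj: or
  S
    NP
      Pron: they
    VP
      V: drew
      NP
        Pron: they
The span 'beside that manuscript' is the PP node built by PP → P NP.

PP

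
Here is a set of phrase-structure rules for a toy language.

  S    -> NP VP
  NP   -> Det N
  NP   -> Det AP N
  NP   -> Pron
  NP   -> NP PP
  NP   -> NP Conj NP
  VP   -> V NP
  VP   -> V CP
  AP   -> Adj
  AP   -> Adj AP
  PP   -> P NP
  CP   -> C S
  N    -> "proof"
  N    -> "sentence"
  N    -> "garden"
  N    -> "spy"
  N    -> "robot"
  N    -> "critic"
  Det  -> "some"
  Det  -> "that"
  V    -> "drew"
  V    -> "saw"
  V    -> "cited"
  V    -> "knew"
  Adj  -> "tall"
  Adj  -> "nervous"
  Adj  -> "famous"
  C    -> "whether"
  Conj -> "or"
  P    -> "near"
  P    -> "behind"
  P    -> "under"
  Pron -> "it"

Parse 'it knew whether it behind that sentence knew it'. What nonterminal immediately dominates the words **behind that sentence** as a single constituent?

S
  NP
    Pron: it
  VP
    V: knew
    CP
      C: whether
      S
        NP
          NP
            Pron: it
          PP
            P: behind
            NP
              Det: that
              N: sentence
        VP
          V: knew
          NP
            Pron: it
The span 'behind that sentence' is the PP node built by PP → P NP.

PP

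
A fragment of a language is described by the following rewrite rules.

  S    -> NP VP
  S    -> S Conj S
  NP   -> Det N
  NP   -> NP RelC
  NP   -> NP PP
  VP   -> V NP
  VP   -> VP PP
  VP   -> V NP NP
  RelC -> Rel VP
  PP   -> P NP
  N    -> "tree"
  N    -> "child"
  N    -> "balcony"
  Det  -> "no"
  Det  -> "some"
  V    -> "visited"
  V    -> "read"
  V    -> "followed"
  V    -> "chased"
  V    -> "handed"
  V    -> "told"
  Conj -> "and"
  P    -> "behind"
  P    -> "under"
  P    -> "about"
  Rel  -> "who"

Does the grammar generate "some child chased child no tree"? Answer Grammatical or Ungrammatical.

Ungrammatical

A V word can never sit immediately before an N word in any string this grammar generates, so the substring 'chased child' rules out a derivation.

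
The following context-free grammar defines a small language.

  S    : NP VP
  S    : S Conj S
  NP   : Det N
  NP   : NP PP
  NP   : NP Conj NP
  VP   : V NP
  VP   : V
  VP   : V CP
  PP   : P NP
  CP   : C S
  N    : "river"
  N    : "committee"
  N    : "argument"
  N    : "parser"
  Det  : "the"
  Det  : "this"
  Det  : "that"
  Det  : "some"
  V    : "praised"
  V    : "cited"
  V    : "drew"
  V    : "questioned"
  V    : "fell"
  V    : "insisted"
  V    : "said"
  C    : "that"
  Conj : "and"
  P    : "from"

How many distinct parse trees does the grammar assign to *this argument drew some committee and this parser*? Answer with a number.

1

[S [NP [Det this] [N argument]] [VP [V drew] [NP [NP [Det some] [N committee]] [Conj and] [NP [Det this] [N parser]]]]]
No rule offers an alternative attachment or grouping for any span, so this is the only derivation.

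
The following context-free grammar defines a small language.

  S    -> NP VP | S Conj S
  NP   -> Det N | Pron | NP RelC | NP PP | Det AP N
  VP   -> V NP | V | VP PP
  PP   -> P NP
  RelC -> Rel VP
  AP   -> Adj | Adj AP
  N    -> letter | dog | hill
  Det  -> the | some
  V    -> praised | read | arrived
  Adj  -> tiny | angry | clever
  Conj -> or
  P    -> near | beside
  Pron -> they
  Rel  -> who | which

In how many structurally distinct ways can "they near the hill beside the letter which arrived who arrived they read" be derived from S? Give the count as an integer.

9

Two of the 9 distinct bracketings:
[S [NP [NP [NP [NP [Pron they]] [PP [P near] [NP [NP [Det the] [N hill]] [PP [P beside] [NP [Det the] [N letter]]]]]] [RelC [Rel which] [VP [V arrived]]]] [RelC [Rel who] [VP [V arrived] [NP [Pron they]]]]] [VP [V read]]]
[S [NP [NP [NP [NP [NP [Pron they]] [PP [P near] [NP [Det the] [N hill]]]] [PP [P beside] [NP [Det the] [N letter]]]] [RelC [Rel which] [VP [V arrived]]]] [RelC [Rel who] [VP [V arrived] [NP [Pron they]]]]] [VP [V read]]]
The trees differ in how a recursive rule is bracketed over the same span.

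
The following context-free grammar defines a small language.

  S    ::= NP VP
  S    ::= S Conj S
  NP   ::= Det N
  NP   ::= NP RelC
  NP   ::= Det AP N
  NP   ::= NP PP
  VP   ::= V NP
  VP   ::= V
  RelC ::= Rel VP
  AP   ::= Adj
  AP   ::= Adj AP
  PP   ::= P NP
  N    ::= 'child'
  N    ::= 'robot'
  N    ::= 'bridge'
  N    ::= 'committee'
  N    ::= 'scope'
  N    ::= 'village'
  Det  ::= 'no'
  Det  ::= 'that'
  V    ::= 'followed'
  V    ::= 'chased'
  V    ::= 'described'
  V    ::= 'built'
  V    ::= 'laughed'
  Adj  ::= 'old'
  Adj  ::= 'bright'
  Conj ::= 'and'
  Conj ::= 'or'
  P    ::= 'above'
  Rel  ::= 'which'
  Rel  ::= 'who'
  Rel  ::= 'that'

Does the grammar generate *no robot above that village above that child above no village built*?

S
  NP
    NP
      Det: no
      N: robot
    PP
      P: above
      NP
        NP
          Det: that
          N: village
        PP
          P: above
          NP
            NP
              Det: that
              N: child
            PP
              P: above
              NP
                Det: no
                N: village
  VP
    V: built
Every word is introduced by a lexical rule and the phrasal rules combine the resulting categories into a single S.

Grammatical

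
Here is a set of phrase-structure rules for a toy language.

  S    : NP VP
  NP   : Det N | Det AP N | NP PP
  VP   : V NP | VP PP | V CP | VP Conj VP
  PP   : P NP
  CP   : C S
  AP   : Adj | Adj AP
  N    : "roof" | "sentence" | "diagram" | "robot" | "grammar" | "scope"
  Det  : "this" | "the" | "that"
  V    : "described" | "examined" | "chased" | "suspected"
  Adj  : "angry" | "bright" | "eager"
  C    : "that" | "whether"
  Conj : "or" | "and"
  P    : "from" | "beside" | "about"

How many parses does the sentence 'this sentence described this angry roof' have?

1

[S [NP [Det this] [N sentence]] [VP [V described] [NP [Det this] [AP [Adj angry]] [N roof]]]]
No rule offers an alternative attachment or grouping for any span, so this is the only derivation.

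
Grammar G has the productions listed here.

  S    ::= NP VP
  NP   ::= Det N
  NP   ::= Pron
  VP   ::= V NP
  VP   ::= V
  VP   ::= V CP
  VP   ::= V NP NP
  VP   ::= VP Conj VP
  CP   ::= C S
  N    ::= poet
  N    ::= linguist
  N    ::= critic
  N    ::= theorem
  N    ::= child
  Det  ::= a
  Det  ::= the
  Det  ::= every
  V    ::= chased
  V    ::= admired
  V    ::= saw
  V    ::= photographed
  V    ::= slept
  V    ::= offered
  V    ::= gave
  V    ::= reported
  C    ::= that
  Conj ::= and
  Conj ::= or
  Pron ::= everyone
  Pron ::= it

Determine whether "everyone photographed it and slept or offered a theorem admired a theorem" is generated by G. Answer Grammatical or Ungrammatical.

Ungrammatical

For S → NP VP, the only prefix that parses as NP is 'everyone', but the remainder 'photographed it and slept or offered a theorem admired a theorem' is not a VP under these rules.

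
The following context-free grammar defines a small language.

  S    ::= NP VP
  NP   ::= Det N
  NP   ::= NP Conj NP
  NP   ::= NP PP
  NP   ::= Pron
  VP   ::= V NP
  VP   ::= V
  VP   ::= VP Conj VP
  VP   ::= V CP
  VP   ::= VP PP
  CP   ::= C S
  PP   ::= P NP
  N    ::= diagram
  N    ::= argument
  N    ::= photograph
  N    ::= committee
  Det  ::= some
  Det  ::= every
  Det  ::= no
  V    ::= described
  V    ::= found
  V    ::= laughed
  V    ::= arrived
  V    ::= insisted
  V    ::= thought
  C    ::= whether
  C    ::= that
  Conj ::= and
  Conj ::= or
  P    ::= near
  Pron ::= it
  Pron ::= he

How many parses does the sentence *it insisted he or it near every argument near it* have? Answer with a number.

Two of the 9 distinct bracketings:
[S [NP [Pron it]] [VP [V insisted] [NP [NP [Pron he]] [Conj or] [NP [NP [Pron it]] [PP [P near] [NP [NP [Det every] [N argument]] [PP [P near] [NP [Pron it]]]]]]]]]
[S [NP [Pron it]] [VP [V insisted] [NP [NP [Pron he]] [Conj or] [NP [NP [NP [Pron it]] [PP [P near] [NP [Det every] [N argument]]]] [PP [P near] [NP [Pron it]]]]]]]
The trees differ in how a recursive rule is bracketed over the same span.

9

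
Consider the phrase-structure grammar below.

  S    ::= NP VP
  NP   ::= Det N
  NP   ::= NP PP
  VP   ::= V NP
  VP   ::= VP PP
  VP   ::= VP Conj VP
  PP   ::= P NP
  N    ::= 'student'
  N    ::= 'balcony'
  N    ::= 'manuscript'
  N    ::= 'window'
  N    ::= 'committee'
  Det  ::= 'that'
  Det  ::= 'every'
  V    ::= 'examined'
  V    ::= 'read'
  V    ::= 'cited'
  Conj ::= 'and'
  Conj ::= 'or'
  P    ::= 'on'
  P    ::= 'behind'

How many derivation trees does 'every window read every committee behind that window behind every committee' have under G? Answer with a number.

Two of the 5 distinct bracketings:
[S [NP [Det every] [N window]] [VP [V read] [NP [NP [Det every] [N committee]] [PP [P behind] [NP [NP [Det that] [N window]] [PP [P behind] [NP [Det every] [N committee]]]]]]]]
[S [NP [Det every] [N window]] [VP [V read] [NP [NP [NP [Det every] [N committee]] [PP [P behind] [NP [Det that] [N window]]]] [PP [P behind] [NP [Det every] [N committee]]]]]]
The trees differ in how a recursive rule is bracketed over the same span.

5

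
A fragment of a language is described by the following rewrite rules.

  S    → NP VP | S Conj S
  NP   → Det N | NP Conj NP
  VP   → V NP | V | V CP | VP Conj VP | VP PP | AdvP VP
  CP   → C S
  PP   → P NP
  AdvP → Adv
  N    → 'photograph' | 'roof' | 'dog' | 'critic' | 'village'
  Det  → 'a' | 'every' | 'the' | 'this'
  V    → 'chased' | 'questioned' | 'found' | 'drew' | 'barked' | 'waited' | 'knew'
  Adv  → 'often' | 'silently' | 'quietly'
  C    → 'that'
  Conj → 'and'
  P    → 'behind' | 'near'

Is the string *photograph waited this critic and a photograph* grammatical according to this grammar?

Ungrammatical

For S → NP VP, no prefix of the string parses as an NP. The alternative S rule S → S Conj S likewise has no satisfying split.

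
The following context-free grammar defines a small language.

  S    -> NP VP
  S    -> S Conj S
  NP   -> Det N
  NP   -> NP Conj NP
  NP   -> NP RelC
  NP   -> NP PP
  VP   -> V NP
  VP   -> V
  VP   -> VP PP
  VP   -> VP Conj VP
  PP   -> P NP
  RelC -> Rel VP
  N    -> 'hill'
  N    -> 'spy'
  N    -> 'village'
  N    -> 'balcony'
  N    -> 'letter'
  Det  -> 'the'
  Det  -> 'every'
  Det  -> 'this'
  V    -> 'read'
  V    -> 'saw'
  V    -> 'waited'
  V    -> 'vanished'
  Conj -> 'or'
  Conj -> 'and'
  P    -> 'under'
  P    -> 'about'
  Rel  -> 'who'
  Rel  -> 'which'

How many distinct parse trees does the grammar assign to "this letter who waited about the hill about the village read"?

5

Two of the 5 distinct bracketings:
[S [NP [NP [Det this] [N letter]] [RelC [Rel who] [VP [VP [V waited]] [PP [P about] [NP [NP [Det the] [N hill]] [PP [P about] [NP [Det the] [N village]]]]]]]] [VP [V read]]]
[S [NP [NP [Det this] [N letter]] [RelC [Rel who] [VP [VP [VP [V waited]] [PP [P about] [NP [Det the] [N hill]]]] [PP [P about] [NP [Det the] [N village]]]]]] [VP [V read]]]
The difference turns on whether NP → NP PP is used at the relevant span, versus an alternative expansion of NP.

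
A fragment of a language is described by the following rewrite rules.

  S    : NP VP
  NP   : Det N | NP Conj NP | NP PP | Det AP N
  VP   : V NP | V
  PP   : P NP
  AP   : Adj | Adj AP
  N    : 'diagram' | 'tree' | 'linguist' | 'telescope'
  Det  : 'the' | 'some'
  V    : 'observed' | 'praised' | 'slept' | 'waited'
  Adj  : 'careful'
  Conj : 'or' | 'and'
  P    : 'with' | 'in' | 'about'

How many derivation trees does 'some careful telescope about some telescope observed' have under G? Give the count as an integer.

[S [NP [NP [Det some] [AP [Adj careful]] [N telescope]] [PP [P about] [NP [Det some] [N telescope]]]] [VP [V observed]]]
No rule offers an alternative attachment or grouping for any span, so this is the only derivation.

1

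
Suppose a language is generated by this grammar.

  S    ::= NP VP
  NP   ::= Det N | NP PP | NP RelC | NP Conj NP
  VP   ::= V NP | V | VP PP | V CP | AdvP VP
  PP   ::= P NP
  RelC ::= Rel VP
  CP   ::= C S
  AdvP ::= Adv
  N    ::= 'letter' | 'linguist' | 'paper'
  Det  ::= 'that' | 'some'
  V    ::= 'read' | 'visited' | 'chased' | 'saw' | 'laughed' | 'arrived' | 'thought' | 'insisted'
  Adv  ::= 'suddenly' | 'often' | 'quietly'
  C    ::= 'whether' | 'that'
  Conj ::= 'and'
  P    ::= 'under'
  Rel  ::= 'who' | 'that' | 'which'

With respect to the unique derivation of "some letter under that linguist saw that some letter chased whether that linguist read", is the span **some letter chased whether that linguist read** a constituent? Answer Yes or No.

[S [NP [NP [Det some] [N letter]] [PP [P under] [NP [Det that] [N linguist]]]] [VP [V saw] [CP [C that] [S [NP [Det some] [N letter]] [VP [V chased] [CP [C whether] [S [NP [Det that] [N linguist]] [VP [V read]]]]]]]]]
The words 'some letter chased whether that linguist read' are exhaustively dominated by a single S node (built by S → NP VP), so they form a constituent.

Yes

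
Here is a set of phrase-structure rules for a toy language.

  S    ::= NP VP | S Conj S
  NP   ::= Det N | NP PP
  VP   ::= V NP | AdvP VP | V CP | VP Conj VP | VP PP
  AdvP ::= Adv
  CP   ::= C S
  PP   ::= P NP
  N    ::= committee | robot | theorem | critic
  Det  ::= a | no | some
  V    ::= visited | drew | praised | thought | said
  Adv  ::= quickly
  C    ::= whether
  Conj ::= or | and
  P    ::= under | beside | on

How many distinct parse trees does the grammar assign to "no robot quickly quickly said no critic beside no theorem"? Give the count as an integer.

4

Two of the 4 distinct bracketings:
[S [NP [Det no] [N robot]] [VP [AdvP [Adv quickly]] [VP [AdvP [Adv quickly]] [VP [V said] [NP [NP [Det no] [N critic]] [PP [P beside] [NP [Det no] [N theorem]]]]]]]]
[S [NP [Det no] [N robot]] [VP [AdvP [Adv quickly]] [VP [AdvP [Adv quickly]] [VP [VP [V said] [NP [Det no] [N critic]]] [PP [P beside] [NP [Det no] [N theorem]]]]]]]
The difference turns on whether NP → NP PP is used at the relevant span, versus an alternative expansion of NP.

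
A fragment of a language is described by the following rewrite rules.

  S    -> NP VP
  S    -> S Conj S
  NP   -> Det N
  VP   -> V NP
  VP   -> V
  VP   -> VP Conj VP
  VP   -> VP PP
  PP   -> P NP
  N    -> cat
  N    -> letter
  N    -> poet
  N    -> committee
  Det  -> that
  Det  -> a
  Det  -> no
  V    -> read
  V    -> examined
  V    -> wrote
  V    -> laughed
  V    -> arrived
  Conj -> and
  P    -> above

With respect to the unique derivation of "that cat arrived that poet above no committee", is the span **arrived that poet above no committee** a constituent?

Yes

[S [NP [Det that] [N cat]] [VP [VP [V arrived] [NP [Det that] [N poet]]] [PP [P above] [NP [Det no] [N committee]]]]]
The words 'arrived that poet above no committee' are exhaustively dominated by a single VP node (built by VP → VP PP), so they form a constituent.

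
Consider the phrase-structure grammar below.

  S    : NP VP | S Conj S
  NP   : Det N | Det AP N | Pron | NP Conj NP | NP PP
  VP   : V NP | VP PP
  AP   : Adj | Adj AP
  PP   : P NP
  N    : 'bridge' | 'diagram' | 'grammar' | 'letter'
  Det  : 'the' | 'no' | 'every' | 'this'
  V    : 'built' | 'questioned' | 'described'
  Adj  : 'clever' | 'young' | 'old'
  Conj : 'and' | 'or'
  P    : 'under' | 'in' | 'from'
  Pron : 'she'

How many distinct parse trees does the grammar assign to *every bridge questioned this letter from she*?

2

The two bracketings:
[S [NP [Det every] [N bridge]] [VP [V questioned] [NP [NP [Det this] [N letter]] [PP [P from] [NP [Pron she]]]]]]
[S [NP [Det every] [N bridge]] [VP [VP [V questioned] [NP [Det this] [N letter]]] [PP [P from] [NP [Pron she]]]]]
The difference turns on whether NP → NP PP is used at the relevant span, versus an alternative expansion of NP.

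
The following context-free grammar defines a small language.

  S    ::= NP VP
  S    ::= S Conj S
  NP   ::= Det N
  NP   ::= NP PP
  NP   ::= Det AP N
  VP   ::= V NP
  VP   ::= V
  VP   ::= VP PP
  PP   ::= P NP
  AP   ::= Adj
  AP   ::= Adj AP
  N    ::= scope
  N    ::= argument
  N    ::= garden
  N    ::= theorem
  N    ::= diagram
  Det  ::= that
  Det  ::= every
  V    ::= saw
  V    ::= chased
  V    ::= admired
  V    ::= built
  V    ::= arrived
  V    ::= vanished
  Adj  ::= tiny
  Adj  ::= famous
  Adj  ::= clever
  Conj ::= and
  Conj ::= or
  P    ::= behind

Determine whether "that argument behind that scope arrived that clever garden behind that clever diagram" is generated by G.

S
  NP
    NP
      Det: that
      N: argument
    PP
      P: behind
      NP
        Det: that
        N: scope
  VP
    V: arrived
    NP
      NP
        Det: that
        AP
          Adj: clever
        N: garden
      PP
        P: behind
        NP
          Det: that
          AP
            Adj: clever
          N: diagram
The bracketing above is licensed at every node by one of the given productions, with S at the root.

Grammatical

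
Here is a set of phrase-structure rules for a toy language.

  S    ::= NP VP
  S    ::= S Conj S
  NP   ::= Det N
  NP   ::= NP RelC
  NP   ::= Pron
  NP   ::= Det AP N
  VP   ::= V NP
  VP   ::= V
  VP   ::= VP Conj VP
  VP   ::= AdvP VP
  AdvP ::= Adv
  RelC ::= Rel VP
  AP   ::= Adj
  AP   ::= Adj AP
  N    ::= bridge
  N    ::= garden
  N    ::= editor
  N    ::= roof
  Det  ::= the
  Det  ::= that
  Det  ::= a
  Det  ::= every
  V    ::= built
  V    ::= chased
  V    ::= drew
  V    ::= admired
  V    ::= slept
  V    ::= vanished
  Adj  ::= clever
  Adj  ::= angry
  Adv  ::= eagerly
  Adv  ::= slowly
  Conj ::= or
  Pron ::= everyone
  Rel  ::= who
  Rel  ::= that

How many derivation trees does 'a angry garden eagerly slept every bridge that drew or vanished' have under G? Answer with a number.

Two of the 3 distinct bracketings:
[S [NP [Det a] [AP [Adj angry]] [N garden]] [VP [VP [AdvP [Adv eagerly]] [VP [V slept] [NP [NP [Det every] [N bridge]] [RelC [Rel that] [VP [V drew]]]]]] [Conj or] [VP [V vanished]]]]
[S [NP [Det a] [AP [Adj angry]] [N garden]] [VP [AdvP [Adv eagerly]] [VP [V slept] [NP [NP [Det every] [N bridge]] [RelC [Rel that] [VP [VP [V drew]] [Conj or] [VP [V vanished]]]]]]]]
The trees differ in how a recursive rule is bracketed over the same span.

3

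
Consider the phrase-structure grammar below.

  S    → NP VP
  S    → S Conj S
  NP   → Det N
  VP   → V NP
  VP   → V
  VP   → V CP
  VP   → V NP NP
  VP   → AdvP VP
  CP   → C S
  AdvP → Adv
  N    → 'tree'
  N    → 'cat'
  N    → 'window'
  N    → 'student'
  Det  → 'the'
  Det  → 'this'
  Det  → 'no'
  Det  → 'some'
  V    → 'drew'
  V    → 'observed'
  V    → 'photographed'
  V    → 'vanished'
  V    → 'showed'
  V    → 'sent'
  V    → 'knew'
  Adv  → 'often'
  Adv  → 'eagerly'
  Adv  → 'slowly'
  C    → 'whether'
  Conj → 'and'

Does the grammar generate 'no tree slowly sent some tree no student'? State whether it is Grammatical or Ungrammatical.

S
  NP
    Det: no
    N: tree
  VP
    AdvP
      Adv: slowly
    VP
      V: sent
      NP
        Det: some
        N: tree
      NP
        Det: no
        N: student
The bracketing above is licensed at every node by one of the given productions, with S at the root.

Grammatical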